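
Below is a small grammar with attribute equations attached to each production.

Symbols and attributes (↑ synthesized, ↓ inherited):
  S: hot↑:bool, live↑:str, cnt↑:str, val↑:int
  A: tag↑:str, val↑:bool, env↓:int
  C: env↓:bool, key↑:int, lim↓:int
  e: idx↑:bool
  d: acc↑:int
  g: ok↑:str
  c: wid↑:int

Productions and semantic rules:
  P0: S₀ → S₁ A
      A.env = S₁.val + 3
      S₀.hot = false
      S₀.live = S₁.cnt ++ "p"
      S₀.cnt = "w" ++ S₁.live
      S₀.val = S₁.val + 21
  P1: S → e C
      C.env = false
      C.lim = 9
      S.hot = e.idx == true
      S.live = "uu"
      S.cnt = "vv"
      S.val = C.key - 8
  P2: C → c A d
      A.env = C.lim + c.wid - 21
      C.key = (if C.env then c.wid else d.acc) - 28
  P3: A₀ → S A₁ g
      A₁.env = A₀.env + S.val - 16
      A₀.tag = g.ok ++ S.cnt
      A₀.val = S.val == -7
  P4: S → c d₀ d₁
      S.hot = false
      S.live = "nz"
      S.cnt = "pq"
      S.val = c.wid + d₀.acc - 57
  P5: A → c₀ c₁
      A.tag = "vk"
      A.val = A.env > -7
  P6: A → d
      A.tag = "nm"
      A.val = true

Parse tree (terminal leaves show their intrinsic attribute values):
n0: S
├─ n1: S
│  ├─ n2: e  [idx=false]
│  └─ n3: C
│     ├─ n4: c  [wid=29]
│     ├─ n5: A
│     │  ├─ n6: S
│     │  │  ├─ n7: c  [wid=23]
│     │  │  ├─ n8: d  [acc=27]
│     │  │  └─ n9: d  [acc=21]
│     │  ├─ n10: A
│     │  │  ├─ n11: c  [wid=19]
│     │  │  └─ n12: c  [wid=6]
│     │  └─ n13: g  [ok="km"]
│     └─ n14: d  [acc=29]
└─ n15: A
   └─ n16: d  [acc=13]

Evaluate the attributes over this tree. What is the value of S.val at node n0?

1. n2.idx = false  [terminal]
2. n3.env = false  [false]
3. n3.lim = 9  [9]
4. n4.wid = 29  [terminal]
5. n5.env = 17  [C.lim + c.wid - 21]
6. n7.wid = 23  [terminal]
7. n8.acc = 27  [terminal]
8. n9.acc = 21  [terminal]
9. n6.hot = false  [false]
10. n6.live = "nz"  ["nz"]
11. n6.cnt = "pq"  ["pq"]
12. n6.val = -7  [c.wid + d₀.acc - 57]
13. n10.env = -6  [A₀.env + S.val - 16]
14. n11.wid = 19  [terminal]
15. n12.wid = 6  [terminal]
16. n10.tag = "vk"  ["vk"]
17. n10.val = true  [A.env > -7]
18. n13.ok = "km"  [terminal]
19. n5.tag = "kmpq"  [g.ok ++ S.cnt]
20. n5.val = true  [S.val == -7]
21. n14.acc = 29  [terminal]
22. n3.key = 1  [(if C.env then c.wid else d.acc) - 28]
23. n1.hot = false  [e.idx == true]
24. n1.live = "uu"  ["uu"]
25. n1.cnt = "vv"  ["vv"]
26. n1.val = -7  [C.key - 8]
27. n15.env = -4  [S₁.val + 3]
28. n16.acc = 13  [terminal]
29. n15.tag = "nm"  ["nm"]
30. n15.val = true  [true]
31. n0.hot = false  [false]
32. n0.live = "vvp"  [S₁.cnt ++ "p"]
33. n0.cnt = "wuu"  ["w" ++ S₁.live]
34. n0.val = 14  [S₁.val + 21]

14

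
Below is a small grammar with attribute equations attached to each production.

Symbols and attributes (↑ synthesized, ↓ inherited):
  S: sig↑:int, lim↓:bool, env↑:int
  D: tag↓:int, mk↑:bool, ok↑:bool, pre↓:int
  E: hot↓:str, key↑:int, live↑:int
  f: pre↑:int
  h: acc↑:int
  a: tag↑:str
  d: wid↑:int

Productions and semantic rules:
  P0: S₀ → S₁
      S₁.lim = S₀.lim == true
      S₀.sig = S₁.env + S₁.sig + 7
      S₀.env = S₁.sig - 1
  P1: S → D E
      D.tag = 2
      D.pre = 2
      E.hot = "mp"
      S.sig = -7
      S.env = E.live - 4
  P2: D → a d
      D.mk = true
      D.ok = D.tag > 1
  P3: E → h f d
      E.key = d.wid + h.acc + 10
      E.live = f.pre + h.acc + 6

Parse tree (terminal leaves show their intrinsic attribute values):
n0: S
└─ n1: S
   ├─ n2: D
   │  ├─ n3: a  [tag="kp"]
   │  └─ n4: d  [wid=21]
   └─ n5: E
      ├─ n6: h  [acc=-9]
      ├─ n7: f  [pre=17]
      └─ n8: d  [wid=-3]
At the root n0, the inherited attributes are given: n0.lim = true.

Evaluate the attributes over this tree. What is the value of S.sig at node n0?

1. n0.lim = true  [given at root]
2. n1.lim = true  [S₀.lim == true]
3. n2.tag = 2  [2]
4. n2.pre = 2  [2]
5. n3.tag = "kp"  [terminal]
6. n4.wid = 21  [terminal]
7. n2.mk = true  [true]
8. n2.ok = true  [D.tag > 1]
9. n5.hot = "mp"  ["mp"]
10. n6.acc = -9  [terminal]
11. n7.pre = 17  [terminal]
12. n8.wid = -3  [terminal]
13. n5.key = -2  [d.wid + h.acc + 10]
14. n5.live = 14  [f.pre + h.acc + 6]
15. n1.sig = -7  [-7]
16. n1.env = 10  [E.live - 4]
17. n0.sig = 10  [S₁.env + S₁.sig + 7]
18. n0.env = -8  [S₁.sig - 1]

10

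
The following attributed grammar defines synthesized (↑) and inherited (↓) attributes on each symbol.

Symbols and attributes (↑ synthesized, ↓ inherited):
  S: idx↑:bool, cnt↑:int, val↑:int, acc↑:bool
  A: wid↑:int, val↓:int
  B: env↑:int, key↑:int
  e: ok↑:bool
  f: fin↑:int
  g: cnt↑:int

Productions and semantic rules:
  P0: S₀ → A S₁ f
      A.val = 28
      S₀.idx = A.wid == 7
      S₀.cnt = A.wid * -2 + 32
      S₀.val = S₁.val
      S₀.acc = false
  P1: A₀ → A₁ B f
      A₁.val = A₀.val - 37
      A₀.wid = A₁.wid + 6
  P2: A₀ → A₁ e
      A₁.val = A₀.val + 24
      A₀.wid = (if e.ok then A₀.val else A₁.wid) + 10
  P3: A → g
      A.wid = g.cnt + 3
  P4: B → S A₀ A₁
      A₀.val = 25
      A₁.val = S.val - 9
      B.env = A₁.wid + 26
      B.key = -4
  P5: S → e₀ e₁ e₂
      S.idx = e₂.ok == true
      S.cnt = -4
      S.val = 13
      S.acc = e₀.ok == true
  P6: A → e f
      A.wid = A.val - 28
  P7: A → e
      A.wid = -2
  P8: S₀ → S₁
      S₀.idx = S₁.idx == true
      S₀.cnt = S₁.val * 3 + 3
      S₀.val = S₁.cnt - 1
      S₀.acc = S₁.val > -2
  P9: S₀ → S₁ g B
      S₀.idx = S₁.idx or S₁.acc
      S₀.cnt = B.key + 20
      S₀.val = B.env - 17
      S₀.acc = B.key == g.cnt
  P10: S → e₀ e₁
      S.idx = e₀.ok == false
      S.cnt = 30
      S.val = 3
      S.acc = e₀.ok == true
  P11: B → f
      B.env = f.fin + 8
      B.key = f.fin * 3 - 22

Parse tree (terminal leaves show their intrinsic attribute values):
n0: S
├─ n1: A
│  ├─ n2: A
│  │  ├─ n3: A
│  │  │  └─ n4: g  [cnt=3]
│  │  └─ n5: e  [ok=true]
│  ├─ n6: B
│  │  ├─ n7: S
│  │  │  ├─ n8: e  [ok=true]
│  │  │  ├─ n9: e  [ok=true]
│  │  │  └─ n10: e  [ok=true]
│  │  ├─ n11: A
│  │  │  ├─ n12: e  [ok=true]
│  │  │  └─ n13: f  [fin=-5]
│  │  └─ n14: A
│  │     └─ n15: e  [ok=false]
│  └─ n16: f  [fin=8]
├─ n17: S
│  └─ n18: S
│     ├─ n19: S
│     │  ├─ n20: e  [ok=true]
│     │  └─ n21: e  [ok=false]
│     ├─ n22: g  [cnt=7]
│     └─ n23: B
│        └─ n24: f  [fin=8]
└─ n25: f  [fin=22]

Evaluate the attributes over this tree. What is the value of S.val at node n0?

1. n1.val = 28  [28]
2. n2.val = -9  [A₀.val - 37]
3. n3.val = 15  [A₀.val + 24]
4. n4.cnt = 3  [terminal]
5. n3.wid = 6  [g.cnt + 3]
6. n5.ok = true  [terminal]
7. n2.wid = 1  [(if e.ok then A₀.val else A₁.wid) + 10]
8. n8.ok = true  [terminal]
9. n9.ok = true  [terminal]
10. n10.ok = true  [terminal]
11. n7.idx = true  [e₂.ok == true]
12. n7.cnt = -4  [-4]
13. n7.val = 13  [13]
14. n7.acc = true  [e₀.ok == true]
15. n11.val = 25  [25]
16. n12.ok = true  [terminal]
17. n13.fin = -5  [terminal]
18. n11.wid = -3  [A.val - 28]
19. n14.val = 4  [S.val - 9]
20. n15.ok = false  [terminal]
21. n14.wid = -2  [-2]
22. n6.env = 24  [A₁.wid + 26]
23. n6.key = -4  [-4]
24. n16.fin = 8  [terminal]
25. n1.wid = 7  [A₁.wid + 6]
26. n20.ok = true  [terminal]
27. n21.ok = false  [terminal]
28. n19.idx = false  [e₀.ok == false]
29. n19.cnt = 30  [30]
30. n19.val = 3  [3]
31. n19.acc = true  [e₀.ok == true]
32. n22.cnt = 7  [terminal]
33. n24.fin = 8  [terminal]
34. n23.env = 16  [f.fin + 8]
35. n23.key = 2  [f.fin * 3 - 22]
36. n18.idx = true  [S₁.idx or S₁.acc]
37. n18.cnt = 22  [B.key + 20]
38. n18.val = -1  [B.env - 17]
39. n18.acc = false  [B.key == g.cnt]
40. n17.idx = true  [S₁.idx == true]
41. n17.cnt = 0  [S₁.val * 3 + 3]
42. n17.val = 21  [S₁.cnt - 1]
43. n17.acc = true  [S₁.val > -2]
44. n25.fin = 22  [terminal]
45. n0.idx = true  [A.wid == 7]
46. n0.cnt = 18  [A.wid * -2 + 32]
47. n0.val = 21  [S₁.val]
48. n0.acc = false  [false]

21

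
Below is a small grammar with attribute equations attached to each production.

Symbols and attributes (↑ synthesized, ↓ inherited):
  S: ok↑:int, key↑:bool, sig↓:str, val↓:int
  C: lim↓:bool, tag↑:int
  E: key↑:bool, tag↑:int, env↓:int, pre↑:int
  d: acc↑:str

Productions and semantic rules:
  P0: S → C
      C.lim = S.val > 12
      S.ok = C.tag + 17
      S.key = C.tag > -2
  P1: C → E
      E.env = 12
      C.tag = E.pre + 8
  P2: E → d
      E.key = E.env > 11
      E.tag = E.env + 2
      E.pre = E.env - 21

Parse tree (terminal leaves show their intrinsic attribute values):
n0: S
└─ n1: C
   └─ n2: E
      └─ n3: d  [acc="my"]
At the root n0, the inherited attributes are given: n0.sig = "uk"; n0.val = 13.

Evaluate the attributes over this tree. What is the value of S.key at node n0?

true

1. n0.sig = "uk"  [given at root]
2. n0.val = 13  [given at root]
3. n1.lim = true  [S.val > 12]
4. n2.env = 12  [12]
5. n3.acc = "my"  [terminal]
6. n2.key = true  [E.env > 11]
7. n2.tag = 14  [E.env + 2]
8. n2.pre = -9  [E.env - 21]
9. n1.tag = -1  [E.pre + 8]
10. n0.ok = 16  [C.tag + 17]
11. n0.key = true  [C.tag > -2]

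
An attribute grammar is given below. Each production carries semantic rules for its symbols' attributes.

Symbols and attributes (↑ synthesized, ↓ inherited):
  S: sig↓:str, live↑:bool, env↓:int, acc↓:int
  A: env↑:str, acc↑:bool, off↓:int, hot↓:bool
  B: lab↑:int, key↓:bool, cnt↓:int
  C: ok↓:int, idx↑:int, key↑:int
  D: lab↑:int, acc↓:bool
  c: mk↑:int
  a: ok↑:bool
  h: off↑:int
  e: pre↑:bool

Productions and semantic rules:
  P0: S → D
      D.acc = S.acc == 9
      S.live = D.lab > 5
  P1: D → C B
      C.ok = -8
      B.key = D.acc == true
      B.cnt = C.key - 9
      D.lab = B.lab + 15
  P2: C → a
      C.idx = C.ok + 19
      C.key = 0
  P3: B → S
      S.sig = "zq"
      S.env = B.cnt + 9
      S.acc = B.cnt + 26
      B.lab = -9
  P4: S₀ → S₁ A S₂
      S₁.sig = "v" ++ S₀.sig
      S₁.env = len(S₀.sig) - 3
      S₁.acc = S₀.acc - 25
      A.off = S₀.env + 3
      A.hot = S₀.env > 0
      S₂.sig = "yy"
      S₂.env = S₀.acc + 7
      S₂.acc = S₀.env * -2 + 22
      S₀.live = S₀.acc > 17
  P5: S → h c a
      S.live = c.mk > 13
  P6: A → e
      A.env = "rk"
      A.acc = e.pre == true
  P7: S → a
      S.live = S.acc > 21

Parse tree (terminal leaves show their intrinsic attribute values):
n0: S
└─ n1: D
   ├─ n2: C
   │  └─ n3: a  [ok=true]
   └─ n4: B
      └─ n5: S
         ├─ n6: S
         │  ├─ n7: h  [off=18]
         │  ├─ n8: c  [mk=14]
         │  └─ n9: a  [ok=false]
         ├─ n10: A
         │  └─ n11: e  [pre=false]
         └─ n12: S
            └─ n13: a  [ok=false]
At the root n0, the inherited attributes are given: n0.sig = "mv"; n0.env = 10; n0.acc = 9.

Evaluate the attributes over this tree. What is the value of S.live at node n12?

1. n0.sig = "mv"  [given at root]
2. n0.env = 10  [given at root]
3. n0.acc = 9  [given at root]
4. n1.acc = true  [S.acc == 9]
5. n2.ok = -8  [-8]
6. n3.ok = true  [terminal]
7. n2.idx = 11  [C.ok + 19]
8. n2.key = 0  [0]
9. n4.key = true  [D.acc == true]
10. n4.cnt = -9  [C.key - 9]
11. n5.sig = "zq"  ["zq"]
12. n5.env = 0  [B.cnt + 9]
13. n5.acc = 17  [B.cnt + 26]
14. n6.sig = "vzq"  ["v" ++ S₀.sig]
15. n6.env = -1  [len(S₀.sig) - 3]
16. n6.acc = -8  [S₀.acc - 25]
17. n7.off = 18  [terminal]
18. n8.mk = 14  [terminal]
19. n9.ok = false  [terminal]
20. n6.live = true  [c.mk > 13]
21. n10.off = 3  [S₀.env + 3]
22. n10.hot = false  [S₀.env > 0]
23. n11.pre = false  [terminal]
24. n10.env = "rk"  ["rk"]
25. n10.acc = false  [e.pre == true]
26. n12.sig = "yy"  ["yy"]
27. n12.env = 24  [S₀.acc + 7]
28. n12.acc = 22  [S₀.env * -2 + 22]
29. n13.ok = false  [terminal]
30. n12.live = true  [S.acc > 21]
31. n5.live = false  [S₀.acc > 17]
32. n4.lab = -9  [-9]
33. n1.lab = 6  [B.lab + 15]
34. n0.live = true  [D.lab > 5]

true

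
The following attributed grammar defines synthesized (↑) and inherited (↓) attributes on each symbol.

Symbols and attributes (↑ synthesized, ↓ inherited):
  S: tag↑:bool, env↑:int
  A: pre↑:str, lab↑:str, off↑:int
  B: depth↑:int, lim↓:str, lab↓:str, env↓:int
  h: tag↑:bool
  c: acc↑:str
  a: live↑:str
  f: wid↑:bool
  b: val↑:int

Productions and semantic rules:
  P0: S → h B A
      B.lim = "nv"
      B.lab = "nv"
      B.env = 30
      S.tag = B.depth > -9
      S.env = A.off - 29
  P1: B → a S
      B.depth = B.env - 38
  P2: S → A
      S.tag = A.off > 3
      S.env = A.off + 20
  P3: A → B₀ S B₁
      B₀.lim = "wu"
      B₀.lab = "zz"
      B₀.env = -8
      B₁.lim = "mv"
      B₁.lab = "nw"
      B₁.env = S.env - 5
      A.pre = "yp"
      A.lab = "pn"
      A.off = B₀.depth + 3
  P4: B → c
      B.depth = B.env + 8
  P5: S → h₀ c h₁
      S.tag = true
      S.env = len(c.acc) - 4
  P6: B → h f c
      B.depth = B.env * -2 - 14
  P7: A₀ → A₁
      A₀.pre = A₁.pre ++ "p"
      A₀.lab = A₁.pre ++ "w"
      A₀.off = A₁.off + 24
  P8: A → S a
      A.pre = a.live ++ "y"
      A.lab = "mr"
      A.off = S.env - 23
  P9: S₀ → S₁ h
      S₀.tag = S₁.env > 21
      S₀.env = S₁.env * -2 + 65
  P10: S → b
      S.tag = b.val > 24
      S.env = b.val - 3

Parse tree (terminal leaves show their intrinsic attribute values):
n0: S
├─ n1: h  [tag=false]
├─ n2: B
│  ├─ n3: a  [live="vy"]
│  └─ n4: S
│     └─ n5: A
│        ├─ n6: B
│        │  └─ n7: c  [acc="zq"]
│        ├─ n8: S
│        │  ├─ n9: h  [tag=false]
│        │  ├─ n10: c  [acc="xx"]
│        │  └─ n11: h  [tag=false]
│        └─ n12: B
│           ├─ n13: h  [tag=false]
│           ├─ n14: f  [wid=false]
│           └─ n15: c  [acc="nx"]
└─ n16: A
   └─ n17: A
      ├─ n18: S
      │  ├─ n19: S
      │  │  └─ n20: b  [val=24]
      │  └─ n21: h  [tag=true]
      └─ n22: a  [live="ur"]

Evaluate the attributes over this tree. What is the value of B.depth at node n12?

0

1. n1.tag = false  [terminal]
2. n2.lim = "nv"  ["nv"]
3. n2.lab = "nv"  ["nv"]
4. n2.env = 30  [30]
5. n3.live = "vy"  [terminal]
6. n6.lim = "wu"  ["wu"]
7. n6.lab = "zz"  ["zz"]
8. n6.env = -8  [-8]
9. n7.acc = "zq"  [terminal]
10. n6.depth = 0  [B.env + 8]
11. n9.tag = false  [terminal]
12. n10.acc = "xx"  [terminal]
13. n11.tag = false  [terminal]
14. n8.tag = true  [true]
15. n8.env = -2  [len(c.acc) - 4]
16. n12.lim = "mv"  ["mv"]
17. n12.lab = "nw"  ["nw"]
18. n12.env = -7  [S.env - 5]
19. n13.tag = false  [terminal]
20. n14.wid = false  [terminal]
21. n15.acc = "nx"  [terminal]
22. n12.depth = 0  [B.env * -2 - 14]
23. n5.pre = "yp"  ["yp"]
24. n5.lab = "pn"  ["pn"]
25. n5.off = 3  [B₀.depth + 3]
26. n4.tag = false  [A.off > 3]
27. n4.env = 23  [A.off + 20]
28. n2.depth = -8  [B.env - 38]
29. n20.val = 24  [terminal]
30. n19.tag = false  [b.val > 24]
31. n19.env = 21  [b.val - 3]
32. n21.tag = true  [terminal]
33. n18.tag = false  [S₁.env > 21]
34. n18.env = 23  [S₁.env * -2 + 65]
35. n22.live = "ur"  [terminal]
36. n17.pre = "ury"  [a.live ++ "y"]
37. n17.lab = "mr"  ["mr"]
38. n17.off = 0  [S.env - 23]
39. n16.pre = "uryp"  [A₁.pre ++ "p"]
40. n16.lab = "uryw"  [A₁.pre ++ "w"]
41. n16.off = 24  [A₁.off + 24]
42. n0.tag = true  [B.depth > -9]
43. n0.env = -5  [A.off - 29]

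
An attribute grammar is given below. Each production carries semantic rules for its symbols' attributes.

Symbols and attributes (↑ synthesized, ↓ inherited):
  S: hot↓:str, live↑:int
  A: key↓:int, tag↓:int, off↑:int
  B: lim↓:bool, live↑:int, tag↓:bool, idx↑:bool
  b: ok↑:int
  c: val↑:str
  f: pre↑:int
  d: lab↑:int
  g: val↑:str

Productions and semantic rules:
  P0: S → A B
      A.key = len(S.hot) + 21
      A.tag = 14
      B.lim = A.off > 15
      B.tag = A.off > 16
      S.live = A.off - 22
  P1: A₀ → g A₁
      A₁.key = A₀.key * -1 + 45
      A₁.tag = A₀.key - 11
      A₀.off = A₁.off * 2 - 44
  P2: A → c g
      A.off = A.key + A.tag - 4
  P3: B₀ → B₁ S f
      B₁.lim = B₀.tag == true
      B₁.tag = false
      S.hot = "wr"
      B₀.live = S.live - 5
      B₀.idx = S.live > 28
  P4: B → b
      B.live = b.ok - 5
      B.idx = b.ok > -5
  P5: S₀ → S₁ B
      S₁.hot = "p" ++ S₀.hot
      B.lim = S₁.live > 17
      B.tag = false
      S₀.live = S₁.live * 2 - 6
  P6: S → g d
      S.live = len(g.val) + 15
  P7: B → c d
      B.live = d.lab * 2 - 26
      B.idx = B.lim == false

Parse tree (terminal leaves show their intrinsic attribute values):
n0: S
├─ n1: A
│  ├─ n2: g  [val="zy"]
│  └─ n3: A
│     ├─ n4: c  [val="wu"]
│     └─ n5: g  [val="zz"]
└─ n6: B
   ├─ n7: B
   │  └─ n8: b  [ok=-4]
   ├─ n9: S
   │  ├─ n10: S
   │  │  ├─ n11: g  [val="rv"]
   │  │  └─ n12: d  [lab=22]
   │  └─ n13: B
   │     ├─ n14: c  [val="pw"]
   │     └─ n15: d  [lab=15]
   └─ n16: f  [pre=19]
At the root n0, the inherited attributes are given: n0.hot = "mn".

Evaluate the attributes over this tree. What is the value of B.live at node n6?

1. n0.hot = "mn"  [given at root]
2. n1.key = 23  [len(S.hot) + 21]
3. n1.tag = 14  [14]
4. n2.val = "zy"  [terminal]
5. n3.key = 22  [A₀.key * -1 + 45]
6. n3.tag = 12  [A₀.key - 11]
7. n4.val = "wu"  [terminal]
8. n5.val = "zz"  [terminal]
9. n3.off = 30  [A.key + A.tag - 4]
10. n1.off = 16  [A₁.off * 2 - 44]
11. n6.lim = true  [A.off > 15]
12. n6.tag = false  [A.off > 16]
13. n7.lim = false  [B₀.tag == true]
14. n7.tag = false  [false]
15. n8.ok = -4  [terminal]
16. n7.live = -9  [b.ok - 5]
17. n7.idx = true  [b.ok > -5]
18. n9.hot = "wr"  ["wr"]
19. n10.hot = "pwr"  ["p" ++ S₀.hot]
20. n11.val = "rv"  [terminal]
21. n12.lab = 22  [terminal]
22. n10.live = 17  [len(g.val) + 15]
23. n13.lim = false  [S₁.live > 17]
24. n13.tag = false  [false]
25. n14.val = "pw"  [terminal]
26. n15.lab = 15  [terminal]
27. n13.live = 4  [d.lab * 2 - 26]
28. n13.idx = true  [B.lim == false]
29. n9.live = 28  [S₁.live * 2 - 6]
30. n16.pre = 19  [terminal]
31. n6.live = 23  [S.live - 5]
32. n6.idx = false  [S.live > 28]
33. n0.live = -6  [A.off - 22]

23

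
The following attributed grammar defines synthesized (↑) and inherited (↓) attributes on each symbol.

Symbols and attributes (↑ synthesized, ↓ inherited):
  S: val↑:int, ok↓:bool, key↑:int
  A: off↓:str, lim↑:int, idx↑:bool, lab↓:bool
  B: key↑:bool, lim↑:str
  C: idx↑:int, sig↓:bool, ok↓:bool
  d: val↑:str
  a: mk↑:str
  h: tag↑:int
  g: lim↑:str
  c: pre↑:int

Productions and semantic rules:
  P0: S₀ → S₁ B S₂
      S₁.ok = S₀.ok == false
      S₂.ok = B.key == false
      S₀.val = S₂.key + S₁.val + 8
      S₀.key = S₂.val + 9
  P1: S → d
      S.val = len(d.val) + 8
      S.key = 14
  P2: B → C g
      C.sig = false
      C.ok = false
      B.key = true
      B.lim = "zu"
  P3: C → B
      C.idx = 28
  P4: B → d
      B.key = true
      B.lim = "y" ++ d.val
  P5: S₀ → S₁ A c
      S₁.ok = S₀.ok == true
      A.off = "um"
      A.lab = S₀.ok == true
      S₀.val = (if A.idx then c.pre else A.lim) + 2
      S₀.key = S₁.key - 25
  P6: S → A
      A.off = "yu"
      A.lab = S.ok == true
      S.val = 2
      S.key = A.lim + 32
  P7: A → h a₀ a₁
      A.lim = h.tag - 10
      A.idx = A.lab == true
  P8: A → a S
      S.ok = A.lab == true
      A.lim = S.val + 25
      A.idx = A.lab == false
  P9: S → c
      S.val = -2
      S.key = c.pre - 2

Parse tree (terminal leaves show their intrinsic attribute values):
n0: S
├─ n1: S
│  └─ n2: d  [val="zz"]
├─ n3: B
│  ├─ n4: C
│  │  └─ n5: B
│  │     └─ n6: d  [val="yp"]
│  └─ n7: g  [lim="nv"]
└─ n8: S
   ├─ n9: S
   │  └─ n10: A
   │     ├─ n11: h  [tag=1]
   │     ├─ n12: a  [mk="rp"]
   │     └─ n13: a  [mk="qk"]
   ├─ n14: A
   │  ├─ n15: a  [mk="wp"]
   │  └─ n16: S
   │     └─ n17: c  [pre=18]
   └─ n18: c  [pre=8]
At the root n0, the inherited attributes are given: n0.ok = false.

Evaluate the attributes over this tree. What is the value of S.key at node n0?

19

1. n0.ok = false  [given at root]
2. n1.ok = true  [S₀.ok == false]
3. n2.val = "zz"  [terminal]
4. n1.val = 10  [len(d.val) + 8]
5. n1.key = 14  [14]
6. n4.sig = false  [false]
7. n4.ok = false  [false]
8. n6.val = "yp"  [terminal]
9. n5.key = true  [true]
10. n5.lim = "yyp"  ["y" ++ d.val]
11. n4.idx = 28  [28]
12. n7.lim = "nv"  [terminal]
13. n3.key = true  [true]
14. n3.lim = "zu"  ["zu"]
15. n8.ok = false  [B.key == false]
16. n9.ok = false  [S₀.ok == true]
17. n10.off = "yu"  ["yu"]
18. n10.lab = false  [S.ok == true]
19. n11.tag = 1  [terminal]
20. n12.mk = "rp"  [terminal]
21. n13.mk = "qk"  [terminal]
22. n10.lim = -9  [h.tag - 10]
23. n10.idx = false  [A.lab == true]
24. n9.val = 2  [2]
25. n9.key = 23  [A.lim + 32]
26. n14.off = "um"  ["um"]
27. n14.lab = false  [S₀.ok == true]
28. n15.mk = "wp"  [terminal]
29. n16.ok = false  [A.lab == true]
30. n17.pre = 18  [terminal]
31. n16.val = -2  [-2]
32. n16.key = 16  [c.pre - 2]
33. n14.lim = 23  [S.val + 25]
34. n14.idx = true  [A.lab == false]
35. n18.pre = 8  [terminal]
36. n8.val = 10  [(if A.idx then c.pre else A.lim) + 2]
37. n8.key = -2  [S₁.key - 25]
38. n0.val = 16  [S₂.key + S₁.val + 8]
39. n0.key = 19  [S₂.val + 9]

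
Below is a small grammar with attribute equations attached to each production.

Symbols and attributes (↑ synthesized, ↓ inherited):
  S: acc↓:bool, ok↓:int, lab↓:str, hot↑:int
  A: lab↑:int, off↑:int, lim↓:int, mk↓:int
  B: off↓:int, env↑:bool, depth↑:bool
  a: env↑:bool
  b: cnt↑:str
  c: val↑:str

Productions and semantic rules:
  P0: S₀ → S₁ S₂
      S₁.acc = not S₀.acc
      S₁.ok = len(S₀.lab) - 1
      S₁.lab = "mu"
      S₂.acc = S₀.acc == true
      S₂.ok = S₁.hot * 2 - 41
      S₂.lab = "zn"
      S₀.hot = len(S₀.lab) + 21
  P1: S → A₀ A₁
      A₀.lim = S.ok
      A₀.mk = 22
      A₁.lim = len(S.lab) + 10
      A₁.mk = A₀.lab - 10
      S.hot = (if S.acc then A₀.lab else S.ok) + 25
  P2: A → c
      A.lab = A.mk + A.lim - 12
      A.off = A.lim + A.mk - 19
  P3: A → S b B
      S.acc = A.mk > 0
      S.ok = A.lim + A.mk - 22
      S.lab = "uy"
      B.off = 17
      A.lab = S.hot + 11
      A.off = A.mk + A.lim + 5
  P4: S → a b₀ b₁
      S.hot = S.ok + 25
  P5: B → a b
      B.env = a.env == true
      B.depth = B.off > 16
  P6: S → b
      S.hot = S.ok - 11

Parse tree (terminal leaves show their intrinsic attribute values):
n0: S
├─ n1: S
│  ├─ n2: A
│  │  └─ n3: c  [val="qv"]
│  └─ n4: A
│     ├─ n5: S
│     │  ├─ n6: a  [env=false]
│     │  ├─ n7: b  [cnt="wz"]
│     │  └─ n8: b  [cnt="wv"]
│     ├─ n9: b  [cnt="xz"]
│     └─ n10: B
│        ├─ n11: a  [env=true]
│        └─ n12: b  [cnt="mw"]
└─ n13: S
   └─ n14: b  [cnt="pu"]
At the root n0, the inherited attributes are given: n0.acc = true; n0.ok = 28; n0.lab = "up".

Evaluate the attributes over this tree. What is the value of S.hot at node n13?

0

1. n0.acc = true  [given at root]
2. n0.ok = 28  [given at root]
3. n0.lab = "up"  [given at root]
4. n1.acc = false  [not S₀.acc]
5. n1.ok = 1  [len(S₀.lab) - 1]
6. n1.lab = "mu"  ["mu"]
7. n2.lim = 1  [S.ok]
8. n2.mk = 22  [22]
9. n3.val = "qv"  [terminal]
10. n2.lab = 11  [A.mk + A.lim - 12]
11. n2.off = 4  [A.lim + A.mk - 19]
12. n4.lim = 12  [len(S.lab) + 10]
13. n4.mk = 1  [A₀.lab - 10]
14. n5.acc = true  [A.mk > 0]
15. n5.ok = -9  [A.lim + A.mk - 22]
16. n5.lab = "uy"  ["uy"]
17. n6.env = false  [terminal]
18. n7.cnt = "wz"  [terminal]
19. n8.cnt = "wv"  [terminal]
20. n5.hot = 16  [S.ok + 25]
21. n9.cnt = "xz"  [terminal]
22. n10.off = 17  [17]
23. n11.env = true  [terminal]
24. n12.cnt = "mw"  [terminal]
25. n10.env = true  [a.env == true]
26. n10.depth = true  [B.off > 16]
27. n4.lab = 27  [S.hot + 11]
28. n4.off = 18  [A.mk + A.lim + 5]
29. n1.hot = 26  [(if S.acc then A₀.lab else S.ok) + 25]
30. n13.acc = true  [S₀.acc == true]
31. n13.ok = 11  [S₁.hot * 2 - 41]
32. n13.lab = "zn"  ["zn"]
33. n14.cnt = "pu"  [terminal]
34. n13.hot = 0  [S.ok - 11]
35. n0.hot = 23  [len(S₀.lab) + 21]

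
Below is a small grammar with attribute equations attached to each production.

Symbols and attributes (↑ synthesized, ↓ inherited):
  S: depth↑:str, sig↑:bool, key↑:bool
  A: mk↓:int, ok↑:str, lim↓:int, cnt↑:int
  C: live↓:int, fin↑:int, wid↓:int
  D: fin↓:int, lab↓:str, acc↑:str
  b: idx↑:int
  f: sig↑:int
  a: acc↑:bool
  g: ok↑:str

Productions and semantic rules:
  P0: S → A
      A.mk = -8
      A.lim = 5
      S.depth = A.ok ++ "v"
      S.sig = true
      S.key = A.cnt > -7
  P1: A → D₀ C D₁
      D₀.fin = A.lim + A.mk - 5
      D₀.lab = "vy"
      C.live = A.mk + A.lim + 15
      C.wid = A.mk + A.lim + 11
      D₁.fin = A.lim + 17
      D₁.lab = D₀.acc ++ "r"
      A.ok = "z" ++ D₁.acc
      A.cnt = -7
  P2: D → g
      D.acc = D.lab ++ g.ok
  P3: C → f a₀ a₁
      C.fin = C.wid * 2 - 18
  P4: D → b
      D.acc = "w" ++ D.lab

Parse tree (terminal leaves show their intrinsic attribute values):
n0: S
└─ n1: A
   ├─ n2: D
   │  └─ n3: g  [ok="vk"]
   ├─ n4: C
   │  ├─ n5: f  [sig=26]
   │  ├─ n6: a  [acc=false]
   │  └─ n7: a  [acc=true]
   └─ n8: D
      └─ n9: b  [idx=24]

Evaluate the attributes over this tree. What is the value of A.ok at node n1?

1. n1.mk = -8  [-8]
2. n1.lim = 5  [5]
3. n2.fin = -8  [A.lim + A.mk - 5]
4. n2.lab = "vy"  ["vy"]
5. n3.ok = "vk"  [terminal]
6. n2.acc = "vyvk"  [D.lab ++ g.ok]
7. n4.live = 12  [A.mk + A.lim + 15]
8. n4.wid = 8  [A.mk + A.lim + 11]
9. n5.sig = 26  [terminal]
10. n6.acc = false  [terminal]
11. n7.acc = true  [terminal]
12. n4.fin = -2  [C.wid * 2 - 18]
13. n8.fin = 22  [A.lim + 17]
14. n8.lab = "vyvkr"  [D₀.acc ++ "r"]
15. n9.idx = 24  [terminal]
16. n8.acc = "wvyvkr"  ["w" ++ D.lab]
17. n1.ok = "zwvyvkr"  ["z" ++ D₁.acc]
18. n1.cnt = -7  [-7]
19. n0.depth = "zwvyvkrv"  [A.ok ++ "v"]
20. n0.sig = true  [true]
21. n0.key = false  [A.cnt > -7]

"zwvyvkr"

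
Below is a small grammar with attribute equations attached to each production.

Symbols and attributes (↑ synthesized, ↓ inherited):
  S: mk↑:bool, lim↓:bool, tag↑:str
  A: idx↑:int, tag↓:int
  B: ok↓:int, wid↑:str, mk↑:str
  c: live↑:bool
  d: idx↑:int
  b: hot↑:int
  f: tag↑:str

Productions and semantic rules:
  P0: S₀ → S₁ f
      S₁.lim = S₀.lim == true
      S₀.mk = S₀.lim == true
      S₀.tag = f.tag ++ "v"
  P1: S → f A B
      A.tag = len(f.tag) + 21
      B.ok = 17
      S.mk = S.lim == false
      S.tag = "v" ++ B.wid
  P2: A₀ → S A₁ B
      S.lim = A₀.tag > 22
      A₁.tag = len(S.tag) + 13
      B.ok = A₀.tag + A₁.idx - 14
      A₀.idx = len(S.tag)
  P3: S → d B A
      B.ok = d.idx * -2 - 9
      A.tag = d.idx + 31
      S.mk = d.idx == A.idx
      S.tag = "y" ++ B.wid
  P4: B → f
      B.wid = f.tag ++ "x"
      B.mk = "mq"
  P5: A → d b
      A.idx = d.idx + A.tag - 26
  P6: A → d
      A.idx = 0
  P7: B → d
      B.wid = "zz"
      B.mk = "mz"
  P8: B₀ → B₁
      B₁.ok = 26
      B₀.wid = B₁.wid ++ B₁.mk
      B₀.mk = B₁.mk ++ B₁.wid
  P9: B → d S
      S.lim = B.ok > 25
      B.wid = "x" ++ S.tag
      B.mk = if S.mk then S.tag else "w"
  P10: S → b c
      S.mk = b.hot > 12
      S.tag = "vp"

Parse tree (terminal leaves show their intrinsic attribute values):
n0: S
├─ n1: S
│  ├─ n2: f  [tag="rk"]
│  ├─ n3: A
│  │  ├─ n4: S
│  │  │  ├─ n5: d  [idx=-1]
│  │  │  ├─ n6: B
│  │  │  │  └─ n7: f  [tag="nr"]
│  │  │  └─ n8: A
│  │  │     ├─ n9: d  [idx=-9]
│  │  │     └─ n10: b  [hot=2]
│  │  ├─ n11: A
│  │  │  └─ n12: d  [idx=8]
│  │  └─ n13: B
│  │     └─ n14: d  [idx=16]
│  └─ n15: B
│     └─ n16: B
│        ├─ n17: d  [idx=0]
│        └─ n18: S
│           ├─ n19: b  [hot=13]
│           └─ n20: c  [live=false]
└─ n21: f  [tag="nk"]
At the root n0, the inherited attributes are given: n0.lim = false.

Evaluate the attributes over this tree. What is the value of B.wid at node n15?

"xvpvp"

1. n0.lim = false  [given at root]
2. n1.lim = false  [S₀.lim == true]
3. n2.tag = "rk"  [terminal]
4. n3.tag = 23  [len(f.tag) + 21]
5. n4.lim = true  [A₀.tag > 22]
6. n5.idx = -1  [terminal]
7. n6.ok = -7  [d.idx * -2 - 9]
8. n7.tag = "nr"  [terminal]
9. n6.wid = "nrx"  [f.tag ++ "x"]
10. n6.mk = "mq"  ["mq"]
11. n8.tag = 30  [d.idx + 31]
12. n9.idx = -9  [terminal]
13. n10.hot = 2  [terminal]
14. n8.idx = -5  [d.idx + A.tag - 26]
15. n4.mk = false  [d.idx == A.idx]
16. n4.tag = "ynrx"  ["y" ++ B.wid]
17. n11.tag = 17  [len(S.tag) + 13]
18. n12.idx = 8  [terminal]
19. n11.idx = 0  [0]
20. n13.ok = 9  [A₀.tag + A₁.idx - 14]
21. n14.idx = 16  [terminal]
22. n13.wid = "zz"  ["zz"]
23. n13.mk = "mz"  ["mz"]
24. n3.idx = 4  [len(S.tag)]
25. n15.ok = 17  [17]
26. n16.ok = 26  [26]
27. n17.idx = 0  [terminal]
28. n18.lim = true  [B.ok > 25]
29. n19.hot = 13  [terminal]
30. n20.live = false  [terminal]
31. n18.mk = true  [b.hot > 12]
32. n18.tag = "vp"  ["vp"]
33. n16.wid = "xvp"  ["x" ++ S.tag]
34. n16.mk = "vp"  [if S.mk then S.tag else "w"]
35. n15.wid = "xvpvp"  [B₁.wid ++ B₁.mk]
36. n15.mk = "vpxvp"  [B₁.mk ++ B₁.wid]
37. n1.mk = true  [S.lim == false]
38. n1.tag = "vxvpvp"  ["v" ++ B.wid]
39. n21.tag = "nk"  [terminal]
40. n0.mk = false  [S₀.lim == true]
41. n0.tag = "nkv"  [f.tag ++ "v"]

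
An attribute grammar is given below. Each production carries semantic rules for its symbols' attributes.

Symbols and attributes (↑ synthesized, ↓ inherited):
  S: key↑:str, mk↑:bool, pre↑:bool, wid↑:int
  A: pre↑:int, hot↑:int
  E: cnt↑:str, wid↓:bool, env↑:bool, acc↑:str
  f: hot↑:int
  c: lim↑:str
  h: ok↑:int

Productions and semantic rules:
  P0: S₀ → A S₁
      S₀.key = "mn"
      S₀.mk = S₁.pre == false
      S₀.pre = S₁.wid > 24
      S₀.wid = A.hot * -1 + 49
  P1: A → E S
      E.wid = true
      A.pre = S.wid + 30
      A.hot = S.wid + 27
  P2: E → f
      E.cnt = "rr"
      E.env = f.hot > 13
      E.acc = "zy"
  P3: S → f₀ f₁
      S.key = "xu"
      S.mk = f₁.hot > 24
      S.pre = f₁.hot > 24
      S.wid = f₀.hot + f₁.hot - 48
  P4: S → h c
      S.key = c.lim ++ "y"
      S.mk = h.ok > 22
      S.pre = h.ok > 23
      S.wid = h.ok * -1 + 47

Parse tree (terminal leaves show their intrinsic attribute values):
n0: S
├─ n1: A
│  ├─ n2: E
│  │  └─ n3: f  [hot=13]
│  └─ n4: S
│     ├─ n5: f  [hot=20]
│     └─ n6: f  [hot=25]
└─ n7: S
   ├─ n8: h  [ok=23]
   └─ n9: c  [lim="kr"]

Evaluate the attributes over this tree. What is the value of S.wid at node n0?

25

1. n2.wid = true  [true]
2. n3.hot = 13  [terminal]
3. n2.cnt = "rr"  ["rr"]
4. n2.env = false  [f.hot > 13]
5. n2.acc = "zy"  ["zy"]
6. n5.hot = 20  [terminal]
7. n6.hot = 25  [terminal]
8. n4.key = "xu"  ["xu"]
9. n4.mk = true  [f₁.hot > 24]
10. n4.pre = true  [f₁.hot > 24]
11. n4.wid = -3  [f₀.hot + f₁.hot - 48]
12. n1.pre = 27  [S.wid + 30]
13. n1.hot = 24  [S.wid + 27]
14. n8.ok = 23  [terminal]
15. n9.lim = "kr"  [terminal]
16. n7.key = "kry"  [c.lim ++ "y"]
17. n7.mk = true  [h.ok > 22]
18. n7.pre = false  [h.ok > 23]
19. n7.wid = 24  [h.ok * -1 + 47]
20. n0.key = "mn"  ["mn"]
21. n0.mk = true  [S₁.pre == false]
22. n0.pre = false  [S₁.wid > 24]
23. n0.wid = 25  [A.hot * -1 + 49]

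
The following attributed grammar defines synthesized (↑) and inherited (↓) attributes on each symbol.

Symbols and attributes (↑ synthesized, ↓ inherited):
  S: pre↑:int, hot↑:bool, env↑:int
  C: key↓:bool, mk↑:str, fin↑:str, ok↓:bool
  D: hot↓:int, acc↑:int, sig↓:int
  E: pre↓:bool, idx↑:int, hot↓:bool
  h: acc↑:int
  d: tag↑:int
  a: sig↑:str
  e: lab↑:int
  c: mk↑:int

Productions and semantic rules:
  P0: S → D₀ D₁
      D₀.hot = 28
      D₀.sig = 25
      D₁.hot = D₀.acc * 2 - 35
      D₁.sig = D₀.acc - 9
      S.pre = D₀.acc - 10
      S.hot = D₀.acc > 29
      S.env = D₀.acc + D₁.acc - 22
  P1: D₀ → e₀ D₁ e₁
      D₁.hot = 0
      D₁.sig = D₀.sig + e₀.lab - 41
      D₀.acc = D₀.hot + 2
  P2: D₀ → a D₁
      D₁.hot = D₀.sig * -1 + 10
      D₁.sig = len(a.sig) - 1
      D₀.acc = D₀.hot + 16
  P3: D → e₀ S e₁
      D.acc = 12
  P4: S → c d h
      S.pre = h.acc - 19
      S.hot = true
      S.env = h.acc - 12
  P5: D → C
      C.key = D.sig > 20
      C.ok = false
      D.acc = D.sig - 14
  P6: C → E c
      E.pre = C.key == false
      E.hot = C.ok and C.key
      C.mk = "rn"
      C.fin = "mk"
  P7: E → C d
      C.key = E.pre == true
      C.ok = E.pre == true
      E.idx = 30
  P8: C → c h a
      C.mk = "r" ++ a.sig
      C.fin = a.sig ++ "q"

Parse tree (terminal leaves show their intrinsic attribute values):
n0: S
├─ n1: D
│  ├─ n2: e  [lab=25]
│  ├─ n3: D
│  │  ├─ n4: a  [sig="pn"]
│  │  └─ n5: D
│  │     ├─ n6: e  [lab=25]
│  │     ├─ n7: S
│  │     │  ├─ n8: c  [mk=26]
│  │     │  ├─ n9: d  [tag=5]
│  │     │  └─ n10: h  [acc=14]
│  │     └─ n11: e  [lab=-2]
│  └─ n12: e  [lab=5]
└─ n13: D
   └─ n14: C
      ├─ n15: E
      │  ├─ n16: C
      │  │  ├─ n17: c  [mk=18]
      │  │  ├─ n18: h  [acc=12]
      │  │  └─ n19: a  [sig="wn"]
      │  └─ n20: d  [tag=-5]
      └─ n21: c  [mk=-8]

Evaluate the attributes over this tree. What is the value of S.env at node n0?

15

1. n1.hot = 28  [28]
2. n1.sig = 25  [25]
3. n2.lab = 25  [terminal]
4. n3.hot = 0  [0]
5. n3.sig = 9  [D₀.sig + e₀.lab - 41]
6. n4.sig = "pn"  [terminal]
7. n5.hot = 1  [D₀.sig * -1 + 10]
8. n5.sig = 1  [len(a.sig) - 1]
9. n6.lab = 25  [terminal]
10. n8.mk = 26  [terminal]
11. n9.tag = 5  [terminal]
12. n10.acc = 14  [terminal]
13. n7.pre = -5  [h.acc - 19]
14. n7.hot = true  [true]
15. n7.env = 2  [h.acc - 12]
16. n11.lab = -2  [terminal]
17. n5.acc = 12  [12]
18. n3.acc = 16  [D₀.hot + 16]
19. n12.lab = 5  [terminal]
20. n1.acc = 30  [D₀.hot + 2]
21. n13.hot = 25  [D₀.acc * 2 - 35]
22. n13.sig = 21  [D₀.acc - 9]
23. n14.key = true  [D.sig > 20]
24. n14.ok = false  [false]
25. n15.pre = false  [C.key == false]
26. n15.hot = false  [C.ok and C.key]
27. n16.key = false  [E.pre == true]
28. n16.ok = false  [E.pre == true]
29. n17.mk = 18  [terminal]
30. n18.acc = 12  [terminal]
31. n19.sig = "wn"  [terminal]
32. n16.mk = "rwn"  ["r" ++ a.sig]
33. n16.fin = "wnq"  [a.sig ++ "q"]
34. n20.tag = -5  [terminal]
35. n15.idx = 30  [30]
36. n21.mk = -8  [terminal]
37. n14.mk = "rn"  ["rn"]
38. n14.fin = "mk"  ["mk"]
39. n13.acc = 7  [D.sig - 14]
40. n0.pre = 20  [D₀.acc - 10]
41. n0.hot = true  [D₀.acc > 29]
42. n0.env = 15  [D₀.acc + D₁.acc - 22]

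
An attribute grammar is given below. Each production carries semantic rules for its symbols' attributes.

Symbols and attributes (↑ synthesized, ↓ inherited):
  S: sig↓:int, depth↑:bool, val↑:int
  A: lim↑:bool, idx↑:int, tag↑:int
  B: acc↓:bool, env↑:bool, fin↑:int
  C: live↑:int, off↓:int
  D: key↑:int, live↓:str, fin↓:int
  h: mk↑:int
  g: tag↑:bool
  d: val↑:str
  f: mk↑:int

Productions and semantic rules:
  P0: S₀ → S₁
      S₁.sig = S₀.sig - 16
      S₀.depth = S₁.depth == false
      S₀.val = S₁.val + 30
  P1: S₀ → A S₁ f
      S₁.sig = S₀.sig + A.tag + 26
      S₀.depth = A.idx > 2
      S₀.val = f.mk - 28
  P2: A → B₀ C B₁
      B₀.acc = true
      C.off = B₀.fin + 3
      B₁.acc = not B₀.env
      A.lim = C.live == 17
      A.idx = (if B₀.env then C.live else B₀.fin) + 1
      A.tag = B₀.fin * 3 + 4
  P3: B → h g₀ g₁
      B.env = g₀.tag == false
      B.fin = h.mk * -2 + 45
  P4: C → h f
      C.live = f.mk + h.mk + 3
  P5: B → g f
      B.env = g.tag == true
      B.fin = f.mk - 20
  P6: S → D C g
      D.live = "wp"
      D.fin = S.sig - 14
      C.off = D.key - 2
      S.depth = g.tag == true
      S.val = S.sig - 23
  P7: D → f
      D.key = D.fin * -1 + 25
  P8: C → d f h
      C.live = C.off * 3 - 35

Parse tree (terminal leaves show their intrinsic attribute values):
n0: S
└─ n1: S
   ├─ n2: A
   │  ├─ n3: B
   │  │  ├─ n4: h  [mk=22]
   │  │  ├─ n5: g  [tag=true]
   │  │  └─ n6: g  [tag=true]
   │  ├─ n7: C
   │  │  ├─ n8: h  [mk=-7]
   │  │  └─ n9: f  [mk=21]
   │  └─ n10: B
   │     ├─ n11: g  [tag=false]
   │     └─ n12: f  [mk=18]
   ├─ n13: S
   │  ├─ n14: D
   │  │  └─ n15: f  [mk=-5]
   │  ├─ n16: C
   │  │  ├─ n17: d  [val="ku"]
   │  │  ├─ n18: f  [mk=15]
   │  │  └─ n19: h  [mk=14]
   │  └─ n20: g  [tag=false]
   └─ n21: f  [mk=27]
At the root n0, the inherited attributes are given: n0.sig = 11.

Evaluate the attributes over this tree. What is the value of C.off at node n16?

1. n0.sig = 11  [given at root]
2. n1.sig = -5  [S₀.sig - 16]
3. n3.acc = true  [true]
4. n4.mk = 22  [terminal]
5. n5.tag = true  [terminal]
6. n6.tag = true  [terminal]
7. n3.env = false  [g₀.tag == false]
8. n3.fin = 1  [h.mk * -2 + 45]
9. n7.off = 4  [B₀.fin + 3]
10. n8.mk = -7  [terminal]
11. n9.mk = 21  [terminal]
12. n7.live = 17  [f.mk + h.mk + 3]
13. n10.acc = true  [not B₀.env]
14. n11.tag = false  [terminal]
15. n12.mk = 18  [terminal]
16. n10.env = false  [g.tag == true]
17. n10.fin = -2  [f.mk - 20]
18. n2.lim = true  [C.live == 17]
19. n2.idx = 2  [(if B₀.env then C.live else B₀.fin) + 1]
20. n2.tag = 7  [B₀.fin * 3 + 4]
21. n13.sig = 28  [S₀.sig + A.tag + 26]
22. n14.live = "wp"  ["wp"]
23. n14.fin = 14  [S.sig - 14]
24. n15.mk = -5  [terminal]
25. n14.key = 11  [D.fin * -1 + 25]
26. n16.off = 9  [D.key - 2]
27. n17.val = "ku"  [terminal]
28. n18.mk = 15  [terminal]
29. n19.mk = 14  [terminal]
30. n16.live = -8  [C.off * 3 - 35]
31. n20.tag = false  [terminal]
32. n13.depth = false  [g.tag == true]
33. n13.val = 5  [S.sig - 23]
34. n21.mk = 27  [terminal]
35. n1.depth = false  [A.idx > 2]
36. n1.val = -1  [f.mk - 28]
37. n0.depth = true  [S₁.depth == false]
38. n0.val = 29  [S₁.val + 30]

9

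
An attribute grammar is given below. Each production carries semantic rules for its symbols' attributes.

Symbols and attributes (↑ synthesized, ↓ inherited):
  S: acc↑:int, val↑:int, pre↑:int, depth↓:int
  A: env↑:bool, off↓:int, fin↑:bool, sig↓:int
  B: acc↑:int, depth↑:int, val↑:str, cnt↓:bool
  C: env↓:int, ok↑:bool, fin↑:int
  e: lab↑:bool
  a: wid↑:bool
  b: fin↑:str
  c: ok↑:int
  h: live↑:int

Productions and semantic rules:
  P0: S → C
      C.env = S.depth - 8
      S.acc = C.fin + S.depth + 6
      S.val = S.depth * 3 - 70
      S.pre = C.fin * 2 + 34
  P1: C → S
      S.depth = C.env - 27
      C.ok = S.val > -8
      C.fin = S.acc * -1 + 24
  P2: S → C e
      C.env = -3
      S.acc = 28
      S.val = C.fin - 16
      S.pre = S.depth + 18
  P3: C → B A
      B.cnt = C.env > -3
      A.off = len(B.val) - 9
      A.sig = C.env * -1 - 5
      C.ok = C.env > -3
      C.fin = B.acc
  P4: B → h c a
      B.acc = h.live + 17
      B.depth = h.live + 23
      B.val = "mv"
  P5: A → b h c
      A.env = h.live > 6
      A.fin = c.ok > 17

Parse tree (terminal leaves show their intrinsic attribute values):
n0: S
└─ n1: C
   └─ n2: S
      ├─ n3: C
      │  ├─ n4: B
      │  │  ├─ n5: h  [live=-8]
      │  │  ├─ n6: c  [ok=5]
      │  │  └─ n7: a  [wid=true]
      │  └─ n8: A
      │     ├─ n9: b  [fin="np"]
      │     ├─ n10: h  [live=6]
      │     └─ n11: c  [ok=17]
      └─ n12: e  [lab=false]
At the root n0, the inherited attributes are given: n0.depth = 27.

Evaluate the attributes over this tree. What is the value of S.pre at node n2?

10

1. n0.depth = 27  [given at root]
2. n1.env = 19  [S.depth - 8]
3. n2.depth = -8  [C.env - 27]
4. n3.env = -3  [-3]
5. n4.cnt = false  [C.env > -3]
6. n5.live = -8  [terminal]
7. n6.ok = 5  [terminal]
8. n7.wid = true  [terminal]
9. n4.acc = 9  [h.live + 17]
10. n4.depth = 15  [h.live + 23]
11. n4.val = "mv"  ["mv"]
12. n8.off = -7  [len(B.val) - 9]
13. n8.sig = -2  [C.env * -1 - 5]
14. n9.fin = "np"  [terminal]
15. n10.live = 6  [terminal]
16. n11.ok = 17  [terminal]
17. n8.env = false  [h.live > 6]
18. n8.fin = false  [c.ok > 17]
19. n3.ok = false  [C.env > -3]
20. n3.fin = 9  [B.acc]
21. n12.lab = false  [terminal]
22. n2.acc = 28  [28]
23. n2.val = -7  [C.fin - 16]
24. n2.pre = 10  [S.depth + 18]
25. n1.ok = true  [S.val > -8]
26. n1.fin = -4  [S.acc * -1 + 24]
27. n0.acc = 29  [C.fin + S.depth + 6]
28. n0.val = 11  [S.depth * 3 - 70]
29. n0.pre = 26  [C.fin * 2 + 34]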